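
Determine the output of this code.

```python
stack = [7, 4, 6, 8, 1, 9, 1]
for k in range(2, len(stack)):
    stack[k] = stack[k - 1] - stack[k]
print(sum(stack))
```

-53

k=2: stack[2] = 4-6 = -2 → [7, 4, -2, 8, 1, 9, 1]
k=3: stack[3] = (-2)-8 = -10 → [7, 4, -2, -10, 1, 9, 1]
k=4: stack[4] = (-10)-1 = -11 → [7, 4, -2, -10, -11, 9, 1]
k=5: stack[5] = (-11)-9 = -20 → [7, 4, -2, -10, -11, -20, 1]
k=6: stack[6] = (-20)-1 = -21 → [7, 4, -2, -10, -11, -20, -21]
sum = -53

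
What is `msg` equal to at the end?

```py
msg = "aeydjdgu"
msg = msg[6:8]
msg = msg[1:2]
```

slice [6:8] → 'gu'
slice [1:2] → 'u'

'u'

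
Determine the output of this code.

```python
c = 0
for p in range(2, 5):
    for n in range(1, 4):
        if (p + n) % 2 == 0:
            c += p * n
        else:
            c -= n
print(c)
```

p=2,n=1: odd sum, c = 0-1 = -1
p=2,n=2: even sum, c = (-1)+4 = 3
p=2,n=3: odd sum, c = 3-3 = 0
p=3,n=1: even sum, c = 0+3 = 3
p=3,n=2: odd sum, c = 3-2 = 1
p=3,n=3: even sum, c = 1+9 = 10
p=4,n=1: odd sum, c = 10-1 = 9
p=4,n=2: even sum, c = 9+8 = 17
p=4,n=3: odd sum, c = 17-3 = 14

14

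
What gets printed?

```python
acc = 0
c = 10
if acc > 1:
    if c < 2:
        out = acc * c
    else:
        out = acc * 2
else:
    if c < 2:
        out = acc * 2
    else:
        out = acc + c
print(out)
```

acc=0, c=10
acc > 1 is False; c < 2 is False
→ out = acc + c = 10

10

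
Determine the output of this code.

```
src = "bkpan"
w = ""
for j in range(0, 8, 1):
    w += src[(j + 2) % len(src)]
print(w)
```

j=0: add src[2]='p' → 'p'
j=1: add src[3]='a' → 'pa'
j=2: add src[4]='n' → 'pan'
j=3: add src[0]='b' → 'panb'
j=4: add src[1]='k' → 'panbk'
j=5: add src[2]='p' → 'panbkp'
j=6: add src[3]='a' → 'panbkpa'
j=7: add src[4]='n' → 'panbkpan'

panbkpan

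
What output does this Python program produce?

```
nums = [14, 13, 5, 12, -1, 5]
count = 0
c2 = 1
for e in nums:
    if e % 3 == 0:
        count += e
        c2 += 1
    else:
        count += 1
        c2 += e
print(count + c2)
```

e=14: not %3==0, count = 0+1 = 1; c2=15
e=13: not %3==0, count = 1+1 = 2; c2=28
e=5: not %3==0, count = 2+1 = 3; c2=33
e=12: %3==0, count = 3+12 = 15; c2=34
e=-1: not %3==0, count = 15+1 = 16; c2=33
e=5: not %3==0, count = 16+1 = 17; c2=38
count+c2 = 17+38 = 55

55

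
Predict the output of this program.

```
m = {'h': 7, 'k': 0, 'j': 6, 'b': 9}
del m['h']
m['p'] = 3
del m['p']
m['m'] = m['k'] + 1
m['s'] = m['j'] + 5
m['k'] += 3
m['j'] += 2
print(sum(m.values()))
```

32

del 'h' → {'k': 0, 'j': 6, 'b': 9}
m['p'] = 3 → {'k': 0, 'j': 6, 'b': 9, 'p': 3}
del 'p' → {'k': 0, 'j': 6, 'b': 9}
m['m'] = m['k']+1 = 1 → {'k': 0, 'j': 6, 'b': 9, 'm': 1}
m['s'] = m['j']+5 = 11 → {'k': 0, 'j': 6, 'b': 9, 'm': 1, 's': 11}
m['k'] = 0+3 = 3 → {'k': 3, 'j': 6, 'b': 9, 'm': 1, 's': 11}
m['j'] = 6+2 = 8 → {'k': 3, 'j': 8, 'b': 9, 'm': 1, 's': 11}
sum of values = 32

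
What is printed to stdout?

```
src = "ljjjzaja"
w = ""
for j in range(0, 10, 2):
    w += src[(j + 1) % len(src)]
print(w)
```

j=0: add src[1]='j' → 'j'
j=2: add src[3]='j' → 'jj'
j=4: add src[5]='a' → 'jja'
j=6: add src[7]='a' → 'jjaa'
j=8: add src[1]='j' → 'jjaaj'

jjaaj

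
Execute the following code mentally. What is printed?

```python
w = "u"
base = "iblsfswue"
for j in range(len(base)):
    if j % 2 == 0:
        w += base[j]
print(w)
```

j=0: add 'i' → 'ui'
j=1: skip
j=2: add 'l' → 'uil'
j=3: skip
j=4: add 'f' → 'uilf'
j=5: skip
j=6: add 'w' → 'uilfw'
j=7: skip
j=8: add 'e' → 'uilfwe'

uilfwe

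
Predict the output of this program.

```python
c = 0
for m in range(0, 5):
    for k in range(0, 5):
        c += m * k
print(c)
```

100

m=0,k=0: c = 0+0 = 0
m=0,k=1: c = 0+0 = 0
m=0,k=2: c = 0+0 = 0
m=0,k=3: c = 0+0 = 0
m=0,k=4: c = 0+0 = 0
m=1,k=0: c = 0+0 = 0
m=1,k=1: c = 0+1 = 1
m=1,k=2: c = 1+2 = 3
m=1,k=3: c = 3+3 = 6
m=1,k=4: c = 6+4 = 10
m=2,k=0: c = 10+0 = 10
m=2,k=1: c = 10+2 = 12
m=2,k=2: c = 12+4 = 16
m=2,k=3: c = 16+6 = 22
m=2,k=4: c = 22+8 = 30
m=3,k=0: c = 30+0 = 30
m=3,k=1: c = 30+3 = 33
m=3,k=2: c = 33+6 = 39
m=3,k=3: c = 39+9 = 48
m=3,k=4: c = 48+12 = 60
m=4,k=0: c = 60+0 = 60
m=4,k=1: c = 60+4 = 64
m=4,k=2: c = 64+8 = 72
m=4,k=3: c = 72+12 = 84
m=4,k=4: c = 84+16 = 100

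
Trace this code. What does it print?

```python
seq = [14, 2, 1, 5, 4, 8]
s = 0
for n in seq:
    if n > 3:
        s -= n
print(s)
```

n=14: >3, s = 0-14 = -14
n=2: not >3
n=1: not >3
n=5: >3, s = (-14)-5 = -19
n=4: >3, s = (-19)-4 = -23
n=8: >3, s = (-23)-8 = -31

-31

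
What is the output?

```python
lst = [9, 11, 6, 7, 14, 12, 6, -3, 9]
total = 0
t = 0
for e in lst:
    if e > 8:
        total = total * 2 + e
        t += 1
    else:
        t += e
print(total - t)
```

300

e=9: >8, total = 0*2+9 = 9; t=1
e=11: >8, total = 9*2+11 = 29; t=2
e=6: not >8; t=8
e=7: not >8; t=15
e=14: >8, total = 29*2+14 = 72; t=16
e=12: >8, total = 72*2+12 = 156; t=17
e=6: not >8; t=23
e=-3: not >8; t=20
e=9: >8, total = 156*2+9 = 321; t=21
total-t = 321-21 = 300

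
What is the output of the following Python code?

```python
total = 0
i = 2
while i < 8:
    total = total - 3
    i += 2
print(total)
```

-9

i=2: total = 0-3 = -3
i=4: total = (-3)-3 = -6
i=6: total = (-6)-3 = -9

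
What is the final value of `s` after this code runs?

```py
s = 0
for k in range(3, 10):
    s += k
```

42

k=3: s = 0+3 = 3
k=4: s = 3+4 = 7
k=5: s = 7+5 = 12
k=6: s = 12+6 = 18
k=7: s = 18+7 = 25
k=8: s = 25+8 = 33
k=9: s = 33+9 = 42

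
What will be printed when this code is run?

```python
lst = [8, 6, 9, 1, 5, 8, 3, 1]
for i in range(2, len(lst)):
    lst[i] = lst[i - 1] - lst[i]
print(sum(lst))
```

i=2: lst[2] = 6-9 = -3 → [8, 6, -3, 1, 5, 8, 3, 1]
i=3: lst[3] = (-3)-1 = -4 → [8, 6, -3, -4, 5, 8, 3, 1]
i=4: lst[4] = (-4)-5 = -9 → [8, 6, -3, -4, -9, 8, 3, 1]
i=5: lst[5] = (-9)-8 = -17 → [8, 6, -3, -4, -9, -17, 3, 1]
i=6: lst[6] = (-17)-3 = -20 → [8, 6, -3, -4, -9, -17, -20, 1]
i=7: lst[7] = (-20)-1 = -21 → [8, 6, -3, -4, -9, -17, -20, -21]
sum = -60

-60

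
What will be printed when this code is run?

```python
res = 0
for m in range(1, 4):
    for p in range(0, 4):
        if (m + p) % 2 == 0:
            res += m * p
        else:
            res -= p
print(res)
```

m=1,p=0: odd sum, res = 0-0 = 0
m=1,p=1: even sum, res = 0+1 = 1
m=1,p=2: odd sum, res = 1-2 = -1
m=1,p=3: even sum, res = (-1)+3 = 2
m=2,p=0: even sum, res = 2+0 = 2
m=2,p=1: odd sum, res = 2-1 = 1
m=2,p=2: even sum, res = 1+4 = 5
m=2,p=3: odd sum, res = 5-3 = 2
m=3,p=0: odd sum, res = 2-0 = 2
m=3,p=1: even sum, res = 2+3 = 5
m=3,p=2: odd sum, res = 5-2 = 3
m=3,p=3: even sum, res = 3+9 = 12

12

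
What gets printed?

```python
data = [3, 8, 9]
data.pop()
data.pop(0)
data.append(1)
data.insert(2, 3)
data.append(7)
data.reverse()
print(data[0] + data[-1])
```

pop() removes 9 → [3, 8]
pop(0) removes 3 → [8]
append 1 → [8, 1]
insert 3 at 2 → [8, 1, 3]
append 7 → [8, 1, 3, 7]
reverse → [7, 3, 1, 8]
data[0]+data[-1] = 7+8 = 15

15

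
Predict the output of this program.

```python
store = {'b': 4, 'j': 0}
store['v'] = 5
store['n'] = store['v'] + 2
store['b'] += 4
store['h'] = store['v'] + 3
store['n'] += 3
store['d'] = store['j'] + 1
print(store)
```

store['v'] = 5 → {'b': 4, 'j': 0, 'v': 5}
store['n'] = store['v']+2 = 7 → {'b': 4, 'j': 0, 'v': 5, 'n': 7}
store['b'] = 4+4 = 8 → {'b': 8, 'j': 0, 'v': 5, 'n': 7}
store['h'] = store['v']+3 = 8 → {'b': 8, 'j': 0, 'v': 5, 'n': 7, 'h': 8}
store['n'] = 7+3 = 10 → {'b': 8, 'j': 0, 'v': 5, 'n': 10, 'h': 8}
store['d'] = store['j']+1 = 1 → {'b': 8, 'j': 0, 'v': 5, 'n': 10, 'h': 8, 'd': 1}

{'b': 8, 'j': 0, 'v': 5, 'n': 10, 'h': 8, 'd': 1}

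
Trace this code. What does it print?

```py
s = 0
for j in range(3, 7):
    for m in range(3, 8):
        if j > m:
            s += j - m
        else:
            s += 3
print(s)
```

j=3,m=3: not 3>3, s = 0+3 = 3
j=3,m=4: not 3>4, s = 3+3 = 6
j=3,m=5: not 3>5, s = 6+3 = 9
j=3,m=6: not 3>6, s = 9+3 = 12
j=3,m=7: not 3>7, s = 12+3 = 15
j=4,m=3: 4>3, s = 15+1 = 16
j=4,m=4: not 4>4, s = 16+3 = 19
j=4,m=5: not 4>5, s = 19+3 = 22
j=4,m=6: not 4>6, s = 22+3 = 25
j=4,m=7: not 4>7, s = 25+3 = 28
j=5,m=3: 5>3, s = 28+2 = 30
j=5,m=4: 5>4, s = 30+1 = 31
j=5,m=5: not 5>5, s = 31+3 = 34
j=5,m=6: not 5>6, s = 34+3 = 37
j=5,m=7: not 5>7, s = 37+3 = 40
j=6,m=3: 6>3, s = 40+3 = 43
j=6,m=4: 6>4, s = 43+2 = 45
j=6,m=5: 6>5, s = 45+1 = 46
j=6,m=6: not 6>6, s = 46+3 = 49
j=6,m=7: not 6>7, s = 49+3 = 52

52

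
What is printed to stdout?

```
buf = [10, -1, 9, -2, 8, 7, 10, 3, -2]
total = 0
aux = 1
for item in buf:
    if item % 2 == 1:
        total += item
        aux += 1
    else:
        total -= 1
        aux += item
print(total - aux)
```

item=10: not odd, total = 0-1 = -1; aux=11
item=-1: odd, total = (-1)+(-1) = -2; aux=12
item=9: odd, total = (-2)+9 = 7; aux=13
item=-2: not odd, total = 7-1 = 6; aux=11
item=8: not odd, total = 6-1 = 5; aux=19
item=7: odd, total = 5+7 = 12; aux=20
item=10: not odd, total = 12-1 = 11; aux=30
item=3: odd, total = 11+3 = 14; aux=31
item=-2: not odd, total = 14-1 = 13; aux=29
total-aux = 13-29 = -16

-16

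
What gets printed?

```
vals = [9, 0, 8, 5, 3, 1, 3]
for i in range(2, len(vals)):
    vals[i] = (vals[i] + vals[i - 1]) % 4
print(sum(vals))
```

i=2: vals[2] = (8+0)%4 = 0 → [9, 0, 0, 5, 3, 1, 3]
i=3: vals[3] = (5+0)%4 = 1 → [9, 0, 0, 1, 3, 1, 3]
i=4: vals[4] = (3+1)%4 = 0 → [9, 0, 0, 1, 0, 1, 3]
i=5: vals[5] = (1+0)%4 = 1 → [9, 0, 0, 1, 0, 1, 3]
i=6: vals[6] = (3+1)%4 = 0 → [9, 0, 0, 1, 0, 1, 0]
sum = 11

11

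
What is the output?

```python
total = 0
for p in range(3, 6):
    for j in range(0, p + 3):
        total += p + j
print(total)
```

150

p=3,j=0: total = 0+3 = 3
p=3,j=1: total = 3+4 = 7
p=3,j=2: total = 7+5 = 12
p=3,j=3: total = 12+6 = 18
p=3,j=4: total = 18+7 = 25
p=3,j=5: total = 25+8 = 33
p=4,j=0: total = 33+4 = 37
p=4,j=1: total = 37+5 = 42
p=4,j=2: total = 42+6 = 48
p=4,j=3: total = 48+7 = 55
p=4,j=4: total = 55+8 = 63
p=4,j=5: total = 63+9 = 72
p=4,j=6: total = 72+10 = 82
p=5,j=0: total = 82+5 = 87
p=5,j=1: total = 87+6 = 93
p=5,j=2: total = 93+7 = 100
p=5,j=3: total = 100+8 = 108
p=5,j=4: total = 108+9 = 117
p=5,j=5: total = 117+10 = 127
p=5,j=6: total = 127+11 = 138
p=5,j=7: total = 138+12 = 150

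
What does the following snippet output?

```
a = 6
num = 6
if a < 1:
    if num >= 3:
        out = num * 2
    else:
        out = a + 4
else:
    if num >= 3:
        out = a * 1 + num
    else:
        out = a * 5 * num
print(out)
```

a=6, num=6
a < 1 is False; num >= 3 is True
→ out = a * 1 + num = 12

12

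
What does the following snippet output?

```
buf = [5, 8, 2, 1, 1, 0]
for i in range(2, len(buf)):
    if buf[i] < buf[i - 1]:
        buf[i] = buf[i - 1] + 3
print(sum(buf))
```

75

i=2: 2<8, buf[2] = 8+3 = 11 → [5, 8, 11, 1, 1, 0]
i=3: 1<11, buf[3] = 11+3 = 14 → [5, 8, 11, 14, 1, 0]
i=4: 1<14, buf[4] = 14+3 = 17 → [5, 8, 11, 14, 17, 0]
i=5: 0<17, buf[5] = 17+3 = 20 → [5, 8, 11, 14, 17, 20]
sum = 75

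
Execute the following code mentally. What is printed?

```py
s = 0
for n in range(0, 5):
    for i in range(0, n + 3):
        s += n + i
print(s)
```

n=0,i=0: s = 0+0 = 0
n=0,i=1: s = 0+1 = 1
n=0,i=2: s = 1+2 = 3
n=1,i=0: s = 3+1 = 4
n=1,i=1: s = 4+2 = 6
n=1,i=2: s = 6+3 = 9
n=1,i=3: s = 9+4 = 13
n=2,i=0: s = 13+2 = 15
n=2,i=1: s = 15+3 = 18
n=2,i=2: s = 18+4 = 22
n=2,i=3: s = 22+5 = 27
n=2,i=4: s = 27+6 = 33
n=3,i=0: s = 33+3 = 36
n=3,i=1: s = 36+4 = 40
n=3,i=2: s = 40+5 = 45
n=3,i=3: s = 45+6 = 51
n=3,i=4: s = 51+7 = 58
n=3,i=5: s = 58+8 = 66
n=4,i=0: s = 66+4 = 70
n=4,i=1: s = 70+5 = 75
n=4,i=2: s = 75+6 = 81
n=4,i=3: s = 81+7 = 88
n=4,i=4: s = 88+8 = 96
n=4,i=5: s = 96+9 = 105
n=4,i=6: s = 105+10 = 115

115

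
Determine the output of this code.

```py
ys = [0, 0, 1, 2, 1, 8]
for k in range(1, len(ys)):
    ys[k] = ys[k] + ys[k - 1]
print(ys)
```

[0, 0, 1, 3, 4, 12]

k=1: ys[1] = 0+0 = 0 → [0, 0, 1, 2, 1, 8]
k=2: ys[2] = 1+0 = 1 → [0, 0, 1, 2, 1, 8]
k=3: ys[3] = 2+1 = 3 → [0, 0, 1, 3, 1, 8]
k=4: ys[4] = 1+3 = 4 → [0, 0, 1, 3, 4, 8]
k=5: ys[5] = 8+4 = 12 → [0, 0, 1, 3, 4, 12]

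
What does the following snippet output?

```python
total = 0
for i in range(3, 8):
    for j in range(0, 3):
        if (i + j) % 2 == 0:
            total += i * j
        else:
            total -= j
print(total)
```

27

i=3,j=0: odd sum, total = 0-0 = 0
i=3,j=1: even sum, total = 0+3 = 3
i=3,j=2: odd sum, total = 3-2 = 1
i=4,j=0: even sum, total = 1+0 = 1
i=4,j=1: odd sum, total = 1-1 = 0
i=4,j=2: even sum, total = 0+8 = 8
i=5,j=0: odd sum, total = 8-0 = 8
i=5,j=1: even sum, total = 8+5 = 13
i=5,j=2: odd sum, total = 13-2 = 11
i=6,j=0: even sum, total = 11+0 = 11
i=6,j=1: odd sum, total = 11-1 = 10
i=6,j=2: even sum, total = 10+12 = 22
i=7,j=0: odd sum, total = 22-0 = 22
i=7,j=1: even sum, total = 22+7 = 29
i=7,j=2: odd sum, total = 29-2 = 27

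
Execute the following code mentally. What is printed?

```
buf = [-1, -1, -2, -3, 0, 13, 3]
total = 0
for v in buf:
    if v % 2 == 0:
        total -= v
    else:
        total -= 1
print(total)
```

v=-1: not even, total = 0-1 = -1
v=-1: not even, total = (-1)-1 = -2
v=-2: even, total = (-2)-(-2) = 0
v=-3: not even, total = 0-1 = -1
v=0: even, total = (-1)-0 = -1
v=13: not even, total = (-1)-1 = -2
v=3: not even, total = (-2)-1 = -3

-3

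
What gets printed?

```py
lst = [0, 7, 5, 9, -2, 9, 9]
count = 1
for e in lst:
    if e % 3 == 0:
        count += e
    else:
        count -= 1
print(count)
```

e=0: %3==0, count = 1+0 = 1
e=7: not %3==0, count = 1-1 = 0
e=5: not %3==0, count = 0-1 = -1
e=9: %3==0, count = (-1)+9 = 8
e=-2: not %3==0, count = 8-1 = 7
e=9: %3==0, count = 7+9 = 16
e=9: %3==0, count = 16+9 = 25

25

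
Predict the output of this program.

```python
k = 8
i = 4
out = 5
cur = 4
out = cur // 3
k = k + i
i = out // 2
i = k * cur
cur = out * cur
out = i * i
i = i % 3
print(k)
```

12

out = 4//3 = 1
k = 8+4 = 12
i = 1//2 = 0
i = 12*4 = 48
cur = 1*4 = 4
out = 48*48 = 2304
i = 48%3 = 0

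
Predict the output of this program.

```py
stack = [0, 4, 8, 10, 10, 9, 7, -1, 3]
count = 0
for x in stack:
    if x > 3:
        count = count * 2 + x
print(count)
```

401

x=0: not >3
x=4: >3, count = 0*2+4 = 4
x=8: >3, count = 4*2+8 = 16
x=10: >3, count = 16*2+10 = 42
x=10: >3, count = 42*2+10 = 94
x=9: >3, count = 94*2+9 = 197
x=7: >3, count = 197*2+7 = 401
x=-1: not >3
x=3: not >3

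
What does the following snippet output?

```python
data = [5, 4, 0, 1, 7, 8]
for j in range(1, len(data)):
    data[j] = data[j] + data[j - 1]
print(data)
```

j=1: data[1] = 4+5 = 9 → [5, 9, 0, 1, 7, 8]
j=2: data[2] = 0+9 = 9 → [5, 9, 9, 1, 7, 8]
j=3: data[3] = 1+9 = 10 → [5, 9, 9, 10, 7, 8]
j=4: data[4] = 7+10 = 17 → [5, 9, 9, 10, 17, 8]
j=5: data[5] = 8+17 = 25 → [5, 9, 9, 10, 17, 25]

[5, 9, 9, 10, 17, 25]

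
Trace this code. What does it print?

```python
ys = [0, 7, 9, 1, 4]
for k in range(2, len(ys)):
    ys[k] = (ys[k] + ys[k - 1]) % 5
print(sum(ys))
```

11

k=2: ys[2] = (9+7)%5 = 1 → [0, 7, 1, 1, 4]
k=3: ys[3] = (1+1)%5 = 2 → [0, 7, 1, 2, 4]
k=4: ys[4] = (4+2)%5 = 1 → [0, 7, 1, 2, 1]
sum = 11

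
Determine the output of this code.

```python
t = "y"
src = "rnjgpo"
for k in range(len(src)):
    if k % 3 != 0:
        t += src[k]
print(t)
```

ynjpo

k=0: skip
k=1: add 'n' → 'yn'
k=2: add 'j' → 'ynj'
k=3: skip
k=4: add 'p' → 'ynjp'
k=5: add 'o' → 'ynjpo'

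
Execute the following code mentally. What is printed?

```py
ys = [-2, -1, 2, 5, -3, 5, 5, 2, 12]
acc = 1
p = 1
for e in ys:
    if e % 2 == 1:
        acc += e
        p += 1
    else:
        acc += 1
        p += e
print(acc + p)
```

e=-2: not odd, acc = 1+1 = 2; p=-1
e=-1: odd, acc = 2+(-1) = 1; p=0
e=2: not odd, acc = 1+1 = 2; p=2
e=5: odd, acc = 2+5 = 7; p=3
e=-3: odd, acc = 7+(-3) = 4; p=4
e=5: odd, acc = 4+5 = 9; p=5
e=5: odd, acc = 9+5 = 14; p=6
e=2: not odd, acc = 14+1 = 15; p=8
e=12: not odd, acc = 15+1 = 16; p=20
acc+p = 16+20 = 36

36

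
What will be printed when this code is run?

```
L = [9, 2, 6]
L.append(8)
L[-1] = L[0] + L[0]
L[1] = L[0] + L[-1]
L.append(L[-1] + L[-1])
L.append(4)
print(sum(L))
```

100

append 8 → [9, 2, 6, 8]
L[-1] = L[0]+L[0] = 9+9 = 18 → [9, 2, 6, 18]
L[1] = L[0]+L[-1] = 9+18 = 27 → [9, 27, 6, 18]
append L[-1]+L[-1] = 18+18 = 36 → [9, 27, 6, 18, 36]
append 4 → [9, 27, 6, 18, 36, 4]
sum = 100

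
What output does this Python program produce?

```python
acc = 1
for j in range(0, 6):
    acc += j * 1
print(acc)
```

j=0: acc = 1+0*1 = 1
j=1: acc = 1+1*1 = 2
j=2: acc = 2+2*1 = 4
j=3: acc = 4+3*1 = 7
j=4: acc = 7+4*1 = 11
j=5: acc = 11+5*1 = 16

16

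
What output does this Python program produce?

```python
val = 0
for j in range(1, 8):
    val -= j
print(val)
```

j=1: val = 0-1 = -1
j=2: val = (-1)-2 = -3
j=3: val = (-3)-3 = -6
j=4: val = (-6)-4 = -10
j=5: val = (-10)-5 = -15
j=6: val = (-15)-6 = -21
j=7: val = (-21)-7 = -28

-28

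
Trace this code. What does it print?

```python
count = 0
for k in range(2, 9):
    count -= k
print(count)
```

-35

k=2: count = 0-2 = -2
k=3: count = (-2)-3 = -5
k=4: count = (-5)-4 = -9
k=5: count = (-9)-5 = -14
k=6: count = (-14)-6 = -20
k=7: count = (-20)-7 = -27
k=8: count = (-27)-8 = -35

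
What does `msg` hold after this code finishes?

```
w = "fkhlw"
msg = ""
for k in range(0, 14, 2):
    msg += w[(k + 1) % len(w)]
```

k=0: add w[1]='k' → 'k'
k=2: add w[3]='l' → 'kl'
k=4: add w[0]='f' → 'klf'
k=6: add w[2]='h' → 'klfh'
k=8: add w[4]='w' → 'klfhw'
k=10: add w[1]='k' → 'klfhwk'
k=12: add w[3]='l' → 'klfhwkl'

'klfhwkl'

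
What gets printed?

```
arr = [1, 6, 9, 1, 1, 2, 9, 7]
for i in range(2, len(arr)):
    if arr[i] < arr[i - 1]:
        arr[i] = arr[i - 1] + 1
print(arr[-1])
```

i=2: 9>=6, unchanged → [1, 6, 9, 1, 1, 2, 9, 7]
i=3: 1<9, arr[3] = 9+1 = 10 → [1, 6, 9, 10, 1, 2, 9, 7]
i=4: 1<10, arr[4] = 10+1 = 11 → [1, 6, 9, 10, 11, 2, 9, 7]
i=5: 2<11, arr[5] = 11+1 = 12 → [1, 6, 9, 10, 11, 12, 9, 7]
i=6: 9<12, arr[6] = 12+1 = 13 → [1, 6, 9, 10, 11, 12, 13, 7]
i=7: 7<13, arr[7] = 13+1 = 14 → [1, 6, 9, 10, 11, 12, 13, 14]

14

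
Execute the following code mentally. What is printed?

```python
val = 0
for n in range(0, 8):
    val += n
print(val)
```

28

n=0: val = 0+0 = 0
n=1: val = 0+1 = 1
n=2: val = 1+2 = 3
n=3: val = 3+3 = 6
n=4: val = 6+4 = 10
n=5: val = 10+5 = 15
n=6: val = 15+6 = 21
n=7: val = 21+7 = 28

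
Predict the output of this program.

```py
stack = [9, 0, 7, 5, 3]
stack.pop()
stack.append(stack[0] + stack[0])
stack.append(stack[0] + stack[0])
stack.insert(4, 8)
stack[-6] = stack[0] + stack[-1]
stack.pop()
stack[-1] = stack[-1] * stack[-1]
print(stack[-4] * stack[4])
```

pop() removes 3 → [9, 0, 7, 5]
append stack[0]+stack[0] = 9+9 = 18 → [9, 0, 7, 5, 18]
append stack[0]+stack[0] = 9+9 = 18 → [9, 0, 7, 5, 18, 18]
insert 8 at 4 → [9, 0, 7, 5, 8, 18, 18]
stack[-6] = stack[0]+stack[-1] = 9+18 = 27 → [9, 27, 7, 5, 8, 18, 18]
pop() removes 18 → [9, 27, 7, 5, 8, 18]
stack[-1] = stack[-1]*stack[-1] = 18*18 = 324 → [9, 27, 7, 5, 8, 324]
stack[-4]*stack[4] = 7*8 = 56

56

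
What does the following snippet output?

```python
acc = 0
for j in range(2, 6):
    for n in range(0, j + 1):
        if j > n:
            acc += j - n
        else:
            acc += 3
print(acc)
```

j=2,n=0: 2>0, acc = 0+2 = 2
j=2,n=1: 2>1, acc = 2+1 = 3
j=2,n=2: not 2>2, acc = 3+3 = 6
j=3,n=0: 3>0, acc = 6+3 = 9
j=3,n=1: 3>1, acc = 9+2 = 11
j=3,n=2: 3>2, acc = 11+1 = 12
j=3,n=3: not 3>3, acc = 12+3 = 15
j=4,n=0: 4>0, acc = 15+4 = 19
j=4,n=1: 4>1, acc = 19+3 = 22
j=4,n=2: 4>2, acc = 22+2 = 24
j=4,n=3: 4>3, acc = 24+1 = 25
j=4,n=4: not 4>4, acc = 25+3 = 28
j=5,n=0: 5>0, acc = 28+5 = 33
j=5,n=1: 5>1, acc = 33+4 = 37
j=5,n=2: 5>2, acc = 37+3 = 40
j=5,n=3: 5>3, acc = 40+2 = 42
j=5,n=4: 5>4, acc = 42+1 = 43
j=5,n=5: not 5>5, acc = 43+3 = 46

46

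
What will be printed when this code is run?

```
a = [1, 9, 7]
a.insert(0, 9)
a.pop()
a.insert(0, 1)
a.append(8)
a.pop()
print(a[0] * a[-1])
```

insert 9 at 0 → [9, 1, 9, 7]
pop() removes 7 → [9, 1, 9]
insert 1 at 0 → [1, 9, 1, 9]
append 8 → [1, 9, 1, 9, 8]
pop() removes 8 → [1, 9, 1, 9]
a[0]*a[-1] = 1*9 = 9

9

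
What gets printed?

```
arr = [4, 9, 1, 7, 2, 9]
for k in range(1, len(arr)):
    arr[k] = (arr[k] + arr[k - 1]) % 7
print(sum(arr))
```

k=1: arr[1] = (9+4)%7 = 6 → [4, 6, 1, 7, 2, 9]
k=2: arr[2] = (1+6)%7 = 0 → [4, 6, 0, 7, 2, 9]
k=3: arr[3] = (7+0)%7 = 0 → [4, 6, 0, 0, 2, 9]
k=4: arr[4] = (2+0)%7 = 2 → [4, 6, 0, 0, 2, 9]
k=5: arr[5] = (9+2)%7 = 4 → [4, 6, 0, 0, 2, 4]
sum = 16

16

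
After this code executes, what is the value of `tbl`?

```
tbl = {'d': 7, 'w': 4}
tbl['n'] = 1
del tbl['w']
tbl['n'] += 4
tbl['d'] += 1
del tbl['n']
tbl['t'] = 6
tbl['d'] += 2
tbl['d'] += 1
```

tbl['n'] = 1 → {'d': 7, 'w': 4, 'n': 1}
del 'w' → {'d': 7, 'n': 1}
tbl['n'] = 1+4 = 5 → {'d': 7, 'n': 5}
tbl['d'] = 7+1 = 8 → {'d': 8, 'n': 5}
del 'n' → {'d': 8}
tbl['t'] = 6 → {'d': 8, 't': 6}
tbl['d'] = 8+2 = 10 → {'d': 10, 't': 6}
tbl['d'] = 10+1 = 11 → {'d': 11, 't': 6}

{'d': 11, 't': 6}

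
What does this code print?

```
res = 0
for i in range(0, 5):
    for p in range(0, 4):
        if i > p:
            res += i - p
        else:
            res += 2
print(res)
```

i=0,p=0: not 0>0, res = 0+2 = 2
i=0,p=1: not 0>1, res = 2+2 = 4
i=0,p=2: not 0>2, res = 4+2 = 6
i=0,p=3: not 0>3, res = 6+2 = 8
i=1,p=0: 1>0, res = 8+1 = 9
i=1,p=1: not 1>1, res = 9+2 = 11
i=1,p=2: not 1>2, res = 11+2 = 13
i=1,p=3: not 1>3, res = 13+2 = 15
i=2,p=0: 2>0, res = 15+2 = 17
i=2,p=1: 2>1, res = 17+1 = 18
i=2,p=2: not 2>2, res = 18+2 = 20
i=2,p=3: not 2>3, res = 20+2 = 22
i=3,p=0: 3>0, res = 22+3 = 25
i=3,p=1: 3>1, res = 25+2 = 27
i=3,p=2: 3>2, res = 27+1 = 28
i=3,p=3: not 3>3, res = 28+2 = 30
i=4,p=0: 4>0, res = 30+4 = 34
i=4,p=1: 4>1, res = 34+3 = 37
i=4,p=2: 4>2, res = 37+2 = 39
i=4,p=3: 4>3, res = 39+1 = 40

40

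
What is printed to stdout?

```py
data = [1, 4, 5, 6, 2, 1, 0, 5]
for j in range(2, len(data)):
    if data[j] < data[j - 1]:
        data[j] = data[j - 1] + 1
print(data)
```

[1, 4, 5, 6, 7, 8, 9, 10]

j=2: 5>=4, unchanged → [1, 4, 5, 6, 2, 1, 0, 5]
j=3: 6>=5, unchanged → [1, 4, 5, 6, 2, 1, 0, 5]
j=4: 2<6, data[4] = 6+1 = 7 → [1, 4, 5, 6, 7, 1, 0, 5]
j=5: 1<7, data[5] = 7+1 = 8 → [1, 4, 5, 6, 7, 8, 0, 5]
j=6: 0<8, data[6] = 8+1 = 9 → [1, 4, 5, 6, 7, 8, 9, 5]
j=7: 5<9, data[7] = 9+1 = 10 → [1, 4, 5, 6, 7, 8, 9, 10]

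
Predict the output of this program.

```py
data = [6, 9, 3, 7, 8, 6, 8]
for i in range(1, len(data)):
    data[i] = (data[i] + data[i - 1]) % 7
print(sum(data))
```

i=1: data[1] = (9+6)%7 = 1 → [6, 1, 3, 7, 8, 6, 8]
i=2: data[2] = (3+1)%7 = 4 → [6, 1, 4, 7, 8, 6, 8]
i=3: data[3] = (7+4)%7 = 4 → [6, 1, 4, 4, 8, 6, 8]
i=4: data[4] = (8+4)%7 = 5 → [6, 1, 4, 4, 5, 6, 8]
i=5: data[5] = (6+5)%7 = 4 → [6, 1, 4, 4, 5, 4, 8]
i=6: data[6] = (8+4)%7 = 5 → [6, 1, 4, 4, 5, 4, 5]
sum = 29

29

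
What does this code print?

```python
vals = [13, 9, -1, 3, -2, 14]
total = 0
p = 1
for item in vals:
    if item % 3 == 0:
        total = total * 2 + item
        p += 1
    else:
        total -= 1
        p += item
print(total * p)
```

351

item=13: not %3==0, total = 0-1 = -1; p=14
item=9: %3==0, total = (-1)*2+9 = 7; p=15
item=-1: not %3==0, total = 7-1 = 6; p=14
item=3: %3==0, total = 6*2+3 = 15; p=15
item=-2: not %3==0, total = 15-1 = 14; p=13
item=14: not %3==0, total = 14-1 = 13; p=27
total*p = 13*27 = 351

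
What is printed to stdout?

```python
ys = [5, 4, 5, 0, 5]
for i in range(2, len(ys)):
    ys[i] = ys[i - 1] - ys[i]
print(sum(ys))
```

1

i=2: ys[2] = 4-5 = -1 → [5, 4, -1, 0, 5]
i=3: ys[3] = (-1)-0 = -1 → [5, 4, -1, -1, 5]
i=4: ys[4] = (-1)-5 = -6 → [5, 4, -1, -1, -6]
sum = 1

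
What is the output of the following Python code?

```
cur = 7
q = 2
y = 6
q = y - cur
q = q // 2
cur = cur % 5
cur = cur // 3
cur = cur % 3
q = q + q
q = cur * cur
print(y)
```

6

q = 6-7 = -1
q = (-1)//2 = -1
cur = 7%5 = 2
cur = 2//3 = 0
cur = 0%3 = 0
q = (-1)+(-1) = -2
q = 0*0 = 0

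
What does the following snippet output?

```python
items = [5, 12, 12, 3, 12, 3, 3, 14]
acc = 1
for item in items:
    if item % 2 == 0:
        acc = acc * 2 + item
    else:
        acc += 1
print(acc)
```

222

item=5: not even, acc = 1+1 = 2
item=12: even, acc = 2*2+12 = 16
item=12: even, acc = 16*2+12 = 44
item=3: not even, acc = 44+1 = 45
item=12: even, acc = 45*2+12 = 102
item=3: not even, acc = 102+1 = 103
item=3: not even, acc = 103+1 = 104
item=14: even, acc = 104*2+14 = 222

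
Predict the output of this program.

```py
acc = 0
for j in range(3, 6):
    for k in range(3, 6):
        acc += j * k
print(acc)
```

144

j=3,k=3: acc = 0+9 = 9
j=3,k=4: acc = 9+12 = 21
j=3,k=5: acc = 21+15 = 36
j=4,k=3: acc = 36+12 = 48
j=4,k=4: acc = 48+16 = 64
j=4,k=5: acc = 64+20 = 84
j=5,k=3: acc = 84+15 = 99
j=5,k=4: acc = 99+20 = 119
j=5,k=5: acc = 119+25 = 144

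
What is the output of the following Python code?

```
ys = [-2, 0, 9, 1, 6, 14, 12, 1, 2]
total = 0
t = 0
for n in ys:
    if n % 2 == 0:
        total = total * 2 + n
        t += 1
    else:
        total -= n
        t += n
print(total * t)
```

-1632

n=-2: even, total = 0*2+(-2) = -2; t=1
n=0: even, total = (-2)*2+0 = -4; t=2
n=9: not even, total = (-4)-9 = -13; t=11
n=1: not even, total = (-13)-1 = -14; t=12
n=6: even, total = (-14)*2+6 = -22; t=13
n=14: even, total = (-22)*2+14 = -30; t=14
n=12: even, total = (-30)*2+12 = -48; t=15
n=1: not even, total = (-48)-1 = -49; t=16
n=2: even, total = (-49)*2+2 = -96; t=17
total*t = (-96)*17 = -1632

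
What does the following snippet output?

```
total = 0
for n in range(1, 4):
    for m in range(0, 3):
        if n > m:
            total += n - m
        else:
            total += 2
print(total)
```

16

n=1,m=0: 1>0, total = 0+1 = 1
n=1,m=1: not 1>1, total = 1+2 = 3
n=1,m=2: not 1>2, total = 3+2 = 5
n=2,m=0: 2>0, total = 5+2 = 7
n=2,m=1: 2>1, total = 7+1 = 8
n=2,m=2: not 2>2, total = 8+2 = 10
n=3,m=0: 3>0, total = 10+3 = 13
n=3,m=1: 3>1, total = 13+2 = 15
n=3,m=2: 3>2, total = 15+1 = 16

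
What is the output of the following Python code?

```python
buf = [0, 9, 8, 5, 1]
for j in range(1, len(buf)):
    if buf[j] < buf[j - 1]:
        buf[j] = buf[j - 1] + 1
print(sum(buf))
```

42

j=1: 9>=0, unchanged → [0, 9, 8, 5, 1]
j=2: 8<9, buf[2] = 9+1 = 10 → [0, 9, 10, 5, 1]
j=3: 5<10, buf[3] = 10+1 = 11 → [0, 9, 10, 11, 1]
j=4: 1<11, buf[4] = 11+1 = 12 → [0, 9, 10, 11, 12]
sum = 42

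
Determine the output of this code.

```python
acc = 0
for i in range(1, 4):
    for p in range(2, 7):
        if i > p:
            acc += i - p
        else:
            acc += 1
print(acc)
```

i=1,p=2: not 1>2, acc = 0+1 = 1
i=1,p=3: not 1>3, acc = 1+1 = 2
i=1,p=4: not 1>4, acc = 2+1 = 3
i=1,p=5: not 1>5, acc = 3+1 = 4
i=1,p=6: not 1>6, acc = 4+1 = 5
i=2,p=2: not 2>2, acc = 5+1 = 6
i=2,p=3: not 2>3, acc = 6+1 = 7
i=2,p=4: not 2>4, acc = 7+1 = 8
i=2,p=5: not 2>5, acc = 8+1 = 9
i=2,p=6: not 2>6, acc = 9+1 = 10
i=3,p=2: 3>2, acc = 10+1 = 11
i=3,p=3: not 3>3, acc = 11+1 = 12
i=3,p=4: not 3>4, acc = 12+1 = 13
i=3,p=5: not 3>5, acc = 13+1 = 14
i=3,p=6: not 3>6, acc = 14+1 = 15

15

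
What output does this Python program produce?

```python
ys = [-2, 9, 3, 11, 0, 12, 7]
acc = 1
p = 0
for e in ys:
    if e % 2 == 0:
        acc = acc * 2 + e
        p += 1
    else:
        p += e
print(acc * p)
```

e=-2: even, acc = 1*2+(-2) = 0; p=1
e=9: not even; p=10
e=3: not even; p=13
e=11: not even; p=24
e=0: even, acc = 0*2+0 = 0; p=25
e=12: even, acc = 0*2+12 = 12; p=26
e=7: not even; p=33
acc*p = 12*33 = 396

396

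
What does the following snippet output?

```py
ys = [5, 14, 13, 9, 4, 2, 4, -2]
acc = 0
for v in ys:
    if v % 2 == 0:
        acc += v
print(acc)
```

v=5: not even
v=14: even, acc = 0+14 = 14
v=13: not even
v=9: not even
v=4: even, acc = 14+4 = 18
v=2: even, acc = 18+2 = 20
v=4: even, acc = 20+4 = 24
v=-2: even, acc = 24+(-2) = 22

22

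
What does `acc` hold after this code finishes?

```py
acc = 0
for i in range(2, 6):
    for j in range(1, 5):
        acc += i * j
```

i=2,j=1: acc = 0+2 = 2
i=2,j=2: acc = 2+4 = 6
i=2,j=3: acc = 6+6 = 12
i=2,j=4: acc = 12+8 = 20
i=3,j=1: acc = 20+3 = 23
i=3,j=2: acc = 23+6 = 29
i=3,j=3: acc = 29+9 = 38
i=3,j=4: acc = 38+12 = 50
i=4,j=1: acc = 50+4 = 54
i=4,j=2: acc = 54+8 = 62
i=4,j=3: acc = 62+12 = 74
i=4,j=4: acc = 74+16 = 90
i=5,j=1: acc = 90+5 = 95
i=5,j=2: acc = 95+10 = 105
i=5,j=3: acc = 105+15 = 120
i=5,j=4: acc = 120+20 = 140

140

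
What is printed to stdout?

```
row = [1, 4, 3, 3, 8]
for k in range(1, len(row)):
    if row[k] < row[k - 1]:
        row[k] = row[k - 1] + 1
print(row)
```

k=1: 4>=1, unchanged → [1, 4, 3, 3, 8]
k=2: 3<4, row[2] = 4+1 = 5 → [1, 4, 5, 3, 8]
k=3: 3<5, row[3] = 5+1 = 6 → [1, 4, 5, 6, 8]
k=4: 8>=6, unchanged → [1, 4, 5, 6, 8]

[1, 4, 5, 6, 8]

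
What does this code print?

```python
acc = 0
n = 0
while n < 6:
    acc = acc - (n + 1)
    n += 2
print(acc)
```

-9

n=0: acc = 0-1 = -1
n=2: acc = (-1)-3 = -4
n=4: acc = (-4)-5 = -9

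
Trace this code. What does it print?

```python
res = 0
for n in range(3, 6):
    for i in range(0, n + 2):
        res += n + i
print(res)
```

120

n=3,i=0: res = 0+3 = 3
n=3,i=1: res = 3+4 = 7
n=3,i=2: res = 7+5 = 12
n=3,i=3: res = 12+6 = 18
n=3,i=4: res = 18+7 = 25
n=4,i=0: res = 25+4 = 29
n=4,i=1: res = 29+5 = 34
n=4,i=2: res = 34+6 = 40
n=4,i=3: res = 40+7 = 47
n=4,i=4: res = 47+8 = 55
n=4,i=5: res = 55+9 = 64
n=5,i=0: res = 64+5 = 69
n=5,i=1: res = 69+6 = 75
n=5,i=2: res = 75+7 = 82
n=5,i=3: res = 82+8 = 90
n=5,i=4: res = 90+9 = 99
n=5,i=5: res = 99+10 = 109
n=5,i=6: res = 109+11 = 120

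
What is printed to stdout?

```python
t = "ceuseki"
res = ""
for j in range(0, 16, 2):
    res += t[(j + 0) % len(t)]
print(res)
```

cueieskc

j=0: add t[0]='c' → 'c'
j=2: add t[2]='u' → 'cu'
j=4: add t[4]='e' → 'cue'
j=6: add t[6]='i' → 'cuei'
j=8: add t[1]='e' → 'cueie'
j=10: add t[3]='s' → 'cueies'
j=12: add t[5]='k' → 'cueiesk'
j=14: add t[0]='c' → 'cueieskc'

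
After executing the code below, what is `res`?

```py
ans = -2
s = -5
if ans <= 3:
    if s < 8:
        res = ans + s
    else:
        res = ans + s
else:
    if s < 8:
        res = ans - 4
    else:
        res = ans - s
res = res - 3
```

-10

ans=-2, s=-5
ans <= 3 is True; s < 8 is True
→ res = ans + s = -7
res = (-7)-3 = -10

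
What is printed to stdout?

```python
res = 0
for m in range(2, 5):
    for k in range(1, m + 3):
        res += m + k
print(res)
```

m=2,k=1: res = 0+3 = 3
m=2,k=2: res = 3+4 = 7
m=2,k=3: res = 7+5 = 12
m=2,k=4: res = 12+6 = 18
m=3,k=1: res = 18+4 = 22
m=3,k=2: res = 22+5 = 27
m=3,k=3: res = 27+6 = 33
m=3,k=4: res = 33+7 = 40
m=3,k=5: res = 40+8 = 48
m=4,k=1: res = 48+5 = 53
m=4,k=2: res = 53+6 = 59
m=4,k=3: res = 59+7 = 66
m=4,k=4: res = 66+8 = 74
m=4,k=5: res = 74+9 = 83
m=4,k=6: res = 83+10 = 93

93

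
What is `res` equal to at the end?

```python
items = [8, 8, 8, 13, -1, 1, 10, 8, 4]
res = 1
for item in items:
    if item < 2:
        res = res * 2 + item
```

3

item=8: not <2
item=8: not <2
item=8: not <2
item=13: not <2
item=-1: <2, res = 1*2+(-1) = 1
item=1: <2, res = 1*2+1 = 3
item=10: not <2
item=8: not <2
item=4: not <2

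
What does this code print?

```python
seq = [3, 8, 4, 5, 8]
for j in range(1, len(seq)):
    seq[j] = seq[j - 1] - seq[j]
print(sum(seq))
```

j=1: seq[1] = 3-8 = -5 → [3, -5, 4, 5, 8]
j=2: seq[2] = (-5)-4 = -9 → [3, -5, -9, 5, 8]
j=3: seq[3] = (-9)-5 = -14 → [3, -5, -9, -14, 8]
j=4: seq[4] = (-14)-8 = -22 → [3, -5, -9, -14, -22]
sum = -47

-47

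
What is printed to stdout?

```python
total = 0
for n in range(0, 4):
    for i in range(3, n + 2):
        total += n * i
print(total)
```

27

n=2,i=3: total = 0+6 = 6
n=3,i=3: total = 6+9 = 15
n=3,i=4: total = 15+12 = 27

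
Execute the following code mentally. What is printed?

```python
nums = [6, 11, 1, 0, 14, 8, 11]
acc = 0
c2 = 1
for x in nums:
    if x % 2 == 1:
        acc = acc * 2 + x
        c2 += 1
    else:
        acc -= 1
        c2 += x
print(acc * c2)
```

x=6: not odd, acc = 0-1 = -1; c2=7
x=11: odd, acc = (-1)*2+11 = 9; c2=8
x=1: odd, acc = 9*2+1 = 19; c2=9
x=0: not odd, acc = 19-1 = 18; c2=9
x=14: not odd, acc = 18-1 = 17; c2=23
x=8: not odd, acc = 17-1 = 16; c2=31
x=11: odd, acc = 16*2+11 = 43; c2=32
acc*c2 = 43*32 = 1376

1376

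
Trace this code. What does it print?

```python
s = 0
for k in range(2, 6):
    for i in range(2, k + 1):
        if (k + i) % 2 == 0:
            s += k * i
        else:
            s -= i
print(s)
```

66

k=2,i=2: even sum, s = 0+4 = 4
k=3,i=2: odd sum, s = 4-2 = 2
k=3,i=3: even sum, s = 2+9 = 11
k=4,i=2: even sum, s = 11+8 = 19
k=4,i=3: odd sum, s = 19-3 = 16
k=4,i=4: even sum, s = 16+16 = 32
k=5,i=2: odd sum, s = 32-2 = 30
k=5,i=3: even sum, s = 30+15 = 45
k=5,i=4: odd sum, s = 45-4 = 41
k=5,i=5: even sum, s = 41+25 = 66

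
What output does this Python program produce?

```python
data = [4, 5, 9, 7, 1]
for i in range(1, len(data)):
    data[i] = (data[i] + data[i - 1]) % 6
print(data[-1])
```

i=1: data[1] = (5+4)%6 = 3 → [4, 3, 9, 7, 1]
i=2: data[2] = (9+3)%6 = 0 → [4, 3, 0, 7, 1]
i=3: data[3] = (7+0)%6 = 1 → [4, 3, 0, 1, 1]
i=4: data[4] = (1+1)%6 = 2 → [4, 3, 0, 1, 2]

2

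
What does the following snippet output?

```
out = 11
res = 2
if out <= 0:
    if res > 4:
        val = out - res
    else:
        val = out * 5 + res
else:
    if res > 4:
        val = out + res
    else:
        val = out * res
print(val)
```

out=11, res=2
out <= 0 is False; res > 4 is False
→ val = out * res = 22

22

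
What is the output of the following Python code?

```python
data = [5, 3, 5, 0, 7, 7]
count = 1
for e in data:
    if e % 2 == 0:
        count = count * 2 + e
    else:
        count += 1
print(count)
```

10

e=5: not even, count = 1+1 = 2
e=3: not even, count = 2+1 = 3
e=5: not even, count = 3+1 = 4
e=0: even, count = 4*2+0 = 8
e=7: not even, count = 8+1 = 9
e=7: not even, count = 9+1 = 10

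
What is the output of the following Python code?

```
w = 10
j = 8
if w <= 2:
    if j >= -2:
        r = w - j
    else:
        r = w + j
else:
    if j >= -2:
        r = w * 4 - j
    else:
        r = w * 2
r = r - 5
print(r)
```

w=10, j=8
w <= 2 is False; j >= -2 is True
→ r = w * 4 - j = 32
r = 32-5 = 27

27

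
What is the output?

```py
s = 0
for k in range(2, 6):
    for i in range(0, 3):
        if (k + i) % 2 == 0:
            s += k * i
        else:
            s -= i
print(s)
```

14

k=2,i=0: even sum, s = 0+0 = 0
k=2,i=1: odd sum, s = 0-1 = -1
k=2,i=2: even sum, s = (-1)+4 = 3
k=3,i=0: odd sum, s = 3-0 = 3
k=3,i=1: even sum, s = 3+3 = 6
k=3,i=2: odd sum, s = 6-2 = 4
k=4,i=0: even sum, s = 4+0 = 4
k=4,i=1: odd sum, s = 4-1 = 3
k=4,i=2: even sum, s = 3+8 = 11
k=5,i=0: odd sum, s = 11-0 = 11
k=5,i=1: even sum, s = 11+5 = 16
k=5,i=2: odd sum, s = 16-2 = 14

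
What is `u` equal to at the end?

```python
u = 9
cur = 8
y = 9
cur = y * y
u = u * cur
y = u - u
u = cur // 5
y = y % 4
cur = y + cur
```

16

cur = 9*9 = 81
u = 9*81 = 729
y = 729-729 = 0
u = 81//5 = 16
y = 0%4 = 0
cur = 0+81 = 81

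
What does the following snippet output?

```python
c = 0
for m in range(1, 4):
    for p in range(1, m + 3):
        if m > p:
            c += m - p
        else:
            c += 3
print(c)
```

m=1,p=1: not 1>1, c = 0+3 = 3
m=1,p=2: not 1>2, c = 3+3 = 6
m=1,p=3: not 1>3, c = 6+3 = 9
m=2,p=1: 2>1, c = 9+1 = 10
m=2,p=2: not 2>2, c = 10+3 = 13
m=2,p=3: not 2>3, c = 13+3 = 16
m=2,p=4: not 2>4, c = 16+3 = 19
m=3,p=1: 3>1, c = 19+2 = 21
m=3,p=2: 3>2, c = 21+1 = 22
m=3,p=3: not 3>3, c = 22+3 = 25
m=3,p=4: not 3>4, c = 25+3 = 28
m=3,p=5: not 3>5, c = 28+3 = 31

31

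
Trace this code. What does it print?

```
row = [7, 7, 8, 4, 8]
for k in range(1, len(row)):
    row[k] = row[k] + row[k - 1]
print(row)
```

[7, 14, 22, 26, 34]

k=1: row[1] = 7+7 = 14 → [7, 14, 8, 4, 8]
k=2: row[2] = 8+14 = 22 → [7, 14, 22, 4, 8]
k=3: row[3] = 4+22 = 26 → [7, 14, 22, 26, 8]
k=4: row[4] = 8+26 = 34 → [7, 14, 22, 26, 34]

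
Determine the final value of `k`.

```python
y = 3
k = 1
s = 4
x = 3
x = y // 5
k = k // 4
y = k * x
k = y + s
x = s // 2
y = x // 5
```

x = 3//5 = 0
k = 1//4 = 0
y = 0*0 = 0
k = 0+4 = 4
x = 4//2 = 2
y = 2//5 = 0

4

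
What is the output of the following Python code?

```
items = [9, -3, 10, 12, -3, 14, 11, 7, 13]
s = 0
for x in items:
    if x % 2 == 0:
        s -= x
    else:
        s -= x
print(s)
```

x=9: not even, s = 0-9 = -9
x=-3: not even, s = (-9)-(-3) = -6
x=10: even, s = (-6)-10 = -16
x=12: even, s = (-16)-12 = -28
x=-3: not even, s = (-28)-(-3) = -25
x=14: even, s = (-25)-14 = -39
x=11: not even, s = (-39)-11 = -50
x=7: not even, s = (-50)-7 = -57
x=13: not even, s = (-57)-13 = -70

-70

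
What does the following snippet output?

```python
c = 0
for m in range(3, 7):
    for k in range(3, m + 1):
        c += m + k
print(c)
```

m=3,k=3: c = 0+6 = 6
m=4,k=3: c = 6+7 = 13
m=4,k=4: c = 13+8 = 21
m=5,k=3: c = 21+8 = 29
m=5,k=4: c = 29+9 = 38
m=5,k=5: c = 38+10 = 48
m=6,k=3: c = 48+9 = 57
m=6,k=4: c = 57+10 = 67
m=6,k=5: c = 67+11 = 78
m=6,k=6: c = 78+12 = 90

90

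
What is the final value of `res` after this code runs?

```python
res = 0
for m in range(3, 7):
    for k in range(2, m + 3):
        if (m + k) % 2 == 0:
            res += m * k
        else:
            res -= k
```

226

m=3,k=2: odd sum, res = 0-2 = -2
m=3,k=3: even sum, res = (-2)+9 = 7
m=3,k=4: odd sum, res = 7-4 = 3
m=3,k=5: even sum, res = 3+15 = 18
m=4,k=2: even sum, res = 18+8 = 26
m=4,k=3: odd sum, res = 26-3 = 23
m=4,k=4: even sum, res = 23+16 = 39
m=4,k=5: odd sum, res = 39-5 = 34
m=4,k=6: even sum, res = 34+24 = 58
m=5,k=2: odd sum, res = 58-2 = 56
m=5,k=3: even sum, res = 56+15 = 71
m=5,k=4: odd sum, res = 71-4 = 67
m=5,k=5: even sum, res = 67+25 = 92
m=5,k=6: odd sum, res = 92-6 = 86
m=5,k=7: even sum, res = 86+35 = 121
m=6,k=2: even sum, res = 121+12 = 133
m=6,k=3: odd sum, res = 133-3 = 130
m=6,k=4: even sum, res = 130+24 = 154
m=6,k=5: odd sum, res = 154-5 = 149
m=6,k=6: even sum, res = 149+36 = 185
m=6,k=7: odd sum, res = 185-7 = 178
m=6,k=8: even sum, res = 178+48 = 226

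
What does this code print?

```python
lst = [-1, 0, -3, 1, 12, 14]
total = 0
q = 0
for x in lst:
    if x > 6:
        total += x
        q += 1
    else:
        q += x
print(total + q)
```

25

x=-1: not >6; q=-1
x=0: not >6; q=-1
x=-3: not >6; q=-4
x=1: not >6; q=-3
x=12: >6, total = 0+12 = 12; q=-2
x=14: >6, total = 12+14 = 26; q=-1
total+q = 26+(-1) = 25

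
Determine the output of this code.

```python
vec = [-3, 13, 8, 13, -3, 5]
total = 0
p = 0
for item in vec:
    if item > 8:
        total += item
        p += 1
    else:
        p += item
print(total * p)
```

item=-3: not >8; p=-3
item=13: >8, total = 0+13 = 13; p=-2
item=8: not >8; p=6
item=13: >8, total = 13+13 = 26; p=7
item=-3: not >8; p=4
item=5: not >8; p=9
total*p = 26*9 = 234

234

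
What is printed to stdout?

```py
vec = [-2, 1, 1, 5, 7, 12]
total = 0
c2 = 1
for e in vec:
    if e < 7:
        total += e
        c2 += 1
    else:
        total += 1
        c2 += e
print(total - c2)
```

-17

e=-2: <7, total = 0+(-2) = -2; c2=2
e=1: <7, total = (-2)+1 = -1; c2=3
e=1: <7, total = (-1)+1 = 0; c2=4
e=5: <7, total = 0+5 = 5; c2=5
e=7: not <7, total = 5+1 = 6; c2=12
e=12: not <7, total = 6+1 = 7; c2=24
total-c2 = 7-24 = -17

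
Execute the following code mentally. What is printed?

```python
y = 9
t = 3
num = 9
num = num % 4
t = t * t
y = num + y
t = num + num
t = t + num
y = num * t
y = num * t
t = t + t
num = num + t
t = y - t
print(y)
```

num = 9%4 = 1
t = 3*3 = 9
y = 1+9 = 10
t = 1+1 = 2
t = 2+1 = 3
y = 1*3 = 3
y = 1*3 = 3
t = 3+3 = 6
num = 1+6 = 7
t = 3-6 = -3

3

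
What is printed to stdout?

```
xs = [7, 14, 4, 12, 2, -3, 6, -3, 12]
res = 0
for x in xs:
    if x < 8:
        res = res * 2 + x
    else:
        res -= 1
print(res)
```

x=7: <8, res = 0*2+7 = 7
x=14: not <8, res = 7-1 = 6
x=4: <8, res = 6*2+4 = 16
x=12: not <8, res = 16-1 = 15
x=2: <8, res = 15*2+2 = 32
x=-3: <8, res = 32*2+(-3) = 61
x=6: <8, res = 61*2+6 = 128
x=-3: <8, res = 128*2+(-3) = 253
x=12: not <8, res = 253-1 = 252

252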